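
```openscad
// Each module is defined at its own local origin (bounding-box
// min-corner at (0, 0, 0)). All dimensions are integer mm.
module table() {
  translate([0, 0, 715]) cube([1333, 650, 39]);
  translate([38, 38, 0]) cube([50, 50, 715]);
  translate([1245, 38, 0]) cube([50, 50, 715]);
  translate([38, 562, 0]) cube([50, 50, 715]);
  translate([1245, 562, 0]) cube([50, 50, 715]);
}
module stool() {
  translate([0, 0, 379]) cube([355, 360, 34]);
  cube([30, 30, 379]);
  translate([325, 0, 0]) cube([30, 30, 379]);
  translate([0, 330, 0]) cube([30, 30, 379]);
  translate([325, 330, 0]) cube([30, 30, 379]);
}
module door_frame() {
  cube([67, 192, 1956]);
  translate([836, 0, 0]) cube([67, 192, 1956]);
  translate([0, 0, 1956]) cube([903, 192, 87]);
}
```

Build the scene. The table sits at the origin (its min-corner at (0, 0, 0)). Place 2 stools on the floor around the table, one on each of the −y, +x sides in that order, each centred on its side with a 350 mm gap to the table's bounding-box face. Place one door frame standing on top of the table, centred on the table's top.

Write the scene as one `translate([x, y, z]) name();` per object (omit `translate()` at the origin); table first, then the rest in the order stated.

table();
translate([489, -710, 0]) stool();
translate([1683, 145, 0]) stool();
translate([215, 229, 754]) door_frame();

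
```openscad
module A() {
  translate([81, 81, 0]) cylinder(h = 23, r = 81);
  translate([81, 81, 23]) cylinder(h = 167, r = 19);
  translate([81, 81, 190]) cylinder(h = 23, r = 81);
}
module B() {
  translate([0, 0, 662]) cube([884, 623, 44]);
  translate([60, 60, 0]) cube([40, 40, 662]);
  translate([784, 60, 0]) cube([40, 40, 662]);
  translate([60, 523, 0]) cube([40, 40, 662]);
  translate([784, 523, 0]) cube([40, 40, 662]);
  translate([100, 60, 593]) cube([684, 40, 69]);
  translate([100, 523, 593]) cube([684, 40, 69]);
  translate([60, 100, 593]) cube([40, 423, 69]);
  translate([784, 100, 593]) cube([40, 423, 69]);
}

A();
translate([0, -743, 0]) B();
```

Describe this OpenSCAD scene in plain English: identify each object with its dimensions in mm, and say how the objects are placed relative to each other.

A is a spool: two coaxial disc flanges of radius 81 mm and thickness 23 mm, joined by a core cylinder of radius 19 mm and height 167 mm. The lower flange rests on z = 0 and the three cylinders share a vertical axis.

B is a table with a 884×623 mm rectangular top, 44 mm thick, top surface at z = 706 mm, supported by four 40×40 mm square legs, each inset 60 mm from the nearest pair of top edges, running from the floor. Four apron rails, 40 mm thick and 69 mm tall, run between adjacent legs with their top edges flush with the underside of the top and their outer faces flush with the legs' outer faces.

The table is on the floor beside the spool on its −y side.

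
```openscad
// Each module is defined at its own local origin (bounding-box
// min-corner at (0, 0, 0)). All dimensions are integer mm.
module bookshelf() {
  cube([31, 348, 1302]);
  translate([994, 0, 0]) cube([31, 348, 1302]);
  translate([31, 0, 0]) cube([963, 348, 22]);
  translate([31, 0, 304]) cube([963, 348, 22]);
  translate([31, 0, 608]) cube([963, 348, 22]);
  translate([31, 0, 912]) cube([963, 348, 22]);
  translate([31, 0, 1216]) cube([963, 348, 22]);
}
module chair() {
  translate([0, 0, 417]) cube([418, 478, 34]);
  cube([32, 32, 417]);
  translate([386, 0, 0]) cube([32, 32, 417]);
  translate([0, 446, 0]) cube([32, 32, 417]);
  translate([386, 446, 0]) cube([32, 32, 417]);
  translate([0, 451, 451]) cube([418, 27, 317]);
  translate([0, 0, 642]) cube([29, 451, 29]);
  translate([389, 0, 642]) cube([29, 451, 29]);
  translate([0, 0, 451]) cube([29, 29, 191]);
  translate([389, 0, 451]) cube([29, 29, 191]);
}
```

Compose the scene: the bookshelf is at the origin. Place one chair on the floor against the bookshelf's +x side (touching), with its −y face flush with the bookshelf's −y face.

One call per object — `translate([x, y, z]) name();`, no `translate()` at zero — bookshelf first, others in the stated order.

bookshelf();
translate([1025, 0, 0]) chair();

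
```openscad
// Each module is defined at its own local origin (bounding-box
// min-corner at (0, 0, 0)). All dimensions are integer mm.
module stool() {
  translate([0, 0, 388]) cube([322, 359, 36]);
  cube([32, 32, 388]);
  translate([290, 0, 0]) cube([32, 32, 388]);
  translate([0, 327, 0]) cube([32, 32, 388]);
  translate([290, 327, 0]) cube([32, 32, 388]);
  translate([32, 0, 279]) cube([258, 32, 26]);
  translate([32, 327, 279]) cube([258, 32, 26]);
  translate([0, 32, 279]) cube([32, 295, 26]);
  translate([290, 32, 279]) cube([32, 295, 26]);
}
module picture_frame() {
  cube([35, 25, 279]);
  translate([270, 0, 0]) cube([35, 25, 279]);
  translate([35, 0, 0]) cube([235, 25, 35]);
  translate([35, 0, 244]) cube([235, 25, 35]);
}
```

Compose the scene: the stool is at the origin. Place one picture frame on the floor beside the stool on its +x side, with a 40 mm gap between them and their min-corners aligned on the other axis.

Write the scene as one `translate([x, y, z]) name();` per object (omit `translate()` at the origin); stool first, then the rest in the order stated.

stool();
translate([362, 0, 0]) picture_frame();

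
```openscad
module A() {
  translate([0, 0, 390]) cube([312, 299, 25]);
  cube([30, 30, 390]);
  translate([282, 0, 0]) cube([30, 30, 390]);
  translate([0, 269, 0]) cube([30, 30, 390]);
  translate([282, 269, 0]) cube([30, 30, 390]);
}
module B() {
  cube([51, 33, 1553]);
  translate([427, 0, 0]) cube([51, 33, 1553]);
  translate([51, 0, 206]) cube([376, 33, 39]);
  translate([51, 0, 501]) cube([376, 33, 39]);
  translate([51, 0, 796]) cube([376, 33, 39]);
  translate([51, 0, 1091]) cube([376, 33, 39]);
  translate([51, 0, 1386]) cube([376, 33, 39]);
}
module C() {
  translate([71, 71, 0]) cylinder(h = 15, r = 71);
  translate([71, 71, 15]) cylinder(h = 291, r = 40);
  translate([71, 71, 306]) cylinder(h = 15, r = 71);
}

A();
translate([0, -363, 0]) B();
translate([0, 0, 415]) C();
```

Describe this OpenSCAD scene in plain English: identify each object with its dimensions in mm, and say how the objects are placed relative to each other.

A is a simple wooden stool: a rectangular seat 312 mm (x) by 299 mm (y), 25 mm thick, top face at z = 415 mm, on four square legs, each 30×30 mm in cross-section. The legs rest on z = 0, each flush with a corner of the seat.

B is a straight ladder. Two 51×33 mm vertical rails, 1553 mm tall, stand 478 mm apart (outside-to-outside) with their front faces coplanar on the −y side. 5 rungs, each 33 mm deep and 39 mm tall, span between the inner faces of the rails, front faces flush with the rails. The lowest rung's underside is at z = 206 mm and rungs are spaced 295 mm apart (underside to underside).

C is a spool: two coaxial disc flanges of radius 71 mm and thickness 15 mm, joined by a core cylinder of radius 40 mm and height 291 mm. The lower flange rests on z = 0 and the three cylinders share a vertical axis.

The ladder is on the floor beside the stool on its −y side. The spool is on top of the stool.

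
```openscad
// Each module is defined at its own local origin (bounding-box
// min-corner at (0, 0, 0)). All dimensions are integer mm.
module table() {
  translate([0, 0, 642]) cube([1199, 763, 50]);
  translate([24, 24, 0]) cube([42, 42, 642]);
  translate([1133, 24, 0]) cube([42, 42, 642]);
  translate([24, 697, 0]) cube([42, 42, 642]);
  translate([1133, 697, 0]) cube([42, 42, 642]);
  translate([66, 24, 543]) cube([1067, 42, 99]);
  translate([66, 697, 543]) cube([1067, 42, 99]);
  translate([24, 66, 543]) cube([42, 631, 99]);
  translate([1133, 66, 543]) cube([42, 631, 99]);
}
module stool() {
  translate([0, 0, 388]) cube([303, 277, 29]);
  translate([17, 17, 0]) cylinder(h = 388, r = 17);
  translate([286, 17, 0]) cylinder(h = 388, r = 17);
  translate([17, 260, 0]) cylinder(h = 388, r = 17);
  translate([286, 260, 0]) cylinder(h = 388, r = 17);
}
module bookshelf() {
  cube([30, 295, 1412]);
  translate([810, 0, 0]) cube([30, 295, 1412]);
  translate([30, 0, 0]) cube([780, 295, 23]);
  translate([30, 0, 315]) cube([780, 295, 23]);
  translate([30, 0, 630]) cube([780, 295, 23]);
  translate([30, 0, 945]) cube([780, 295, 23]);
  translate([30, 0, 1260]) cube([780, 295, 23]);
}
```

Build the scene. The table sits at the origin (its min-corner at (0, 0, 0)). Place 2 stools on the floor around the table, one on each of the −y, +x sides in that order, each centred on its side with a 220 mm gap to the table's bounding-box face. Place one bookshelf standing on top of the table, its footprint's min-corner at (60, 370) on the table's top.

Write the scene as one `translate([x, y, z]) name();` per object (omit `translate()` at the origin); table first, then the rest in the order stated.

table();
translate([448, -497, 0]) stool();
translate([1419, 243, 0]) stool();
translate([60, 370, 692]) bookshelf();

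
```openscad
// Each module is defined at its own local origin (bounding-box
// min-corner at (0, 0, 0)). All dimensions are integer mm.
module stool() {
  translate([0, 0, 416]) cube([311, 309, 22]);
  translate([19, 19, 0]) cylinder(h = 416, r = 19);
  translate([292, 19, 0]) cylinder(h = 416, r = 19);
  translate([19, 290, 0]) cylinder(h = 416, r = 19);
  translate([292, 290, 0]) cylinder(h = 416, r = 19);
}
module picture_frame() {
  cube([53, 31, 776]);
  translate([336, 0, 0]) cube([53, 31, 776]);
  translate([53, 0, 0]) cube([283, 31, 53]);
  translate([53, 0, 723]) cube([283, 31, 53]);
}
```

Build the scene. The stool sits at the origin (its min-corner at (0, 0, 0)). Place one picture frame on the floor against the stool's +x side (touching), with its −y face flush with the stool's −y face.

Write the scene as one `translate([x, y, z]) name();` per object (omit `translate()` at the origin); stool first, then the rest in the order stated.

stool();
translate([311, 0, 0]) picture_frame();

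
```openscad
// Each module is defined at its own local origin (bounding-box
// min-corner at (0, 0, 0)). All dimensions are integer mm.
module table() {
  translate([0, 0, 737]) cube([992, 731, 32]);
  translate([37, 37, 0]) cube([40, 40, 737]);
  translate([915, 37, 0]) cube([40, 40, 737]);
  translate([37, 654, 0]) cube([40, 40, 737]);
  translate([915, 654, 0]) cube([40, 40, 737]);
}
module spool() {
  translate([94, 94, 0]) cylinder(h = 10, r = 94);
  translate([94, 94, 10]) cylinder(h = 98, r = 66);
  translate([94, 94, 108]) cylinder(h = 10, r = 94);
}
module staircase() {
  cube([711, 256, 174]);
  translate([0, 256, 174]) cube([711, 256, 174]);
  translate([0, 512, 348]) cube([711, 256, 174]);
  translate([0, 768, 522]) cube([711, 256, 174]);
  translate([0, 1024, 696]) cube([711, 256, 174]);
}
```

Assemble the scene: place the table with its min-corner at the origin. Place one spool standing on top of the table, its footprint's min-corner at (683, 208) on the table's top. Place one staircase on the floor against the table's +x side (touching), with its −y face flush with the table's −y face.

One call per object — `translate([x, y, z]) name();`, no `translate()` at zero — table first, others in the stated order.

table();
translate([683, 208, 769]) spool();
translate([992, 0, 0]) staircase();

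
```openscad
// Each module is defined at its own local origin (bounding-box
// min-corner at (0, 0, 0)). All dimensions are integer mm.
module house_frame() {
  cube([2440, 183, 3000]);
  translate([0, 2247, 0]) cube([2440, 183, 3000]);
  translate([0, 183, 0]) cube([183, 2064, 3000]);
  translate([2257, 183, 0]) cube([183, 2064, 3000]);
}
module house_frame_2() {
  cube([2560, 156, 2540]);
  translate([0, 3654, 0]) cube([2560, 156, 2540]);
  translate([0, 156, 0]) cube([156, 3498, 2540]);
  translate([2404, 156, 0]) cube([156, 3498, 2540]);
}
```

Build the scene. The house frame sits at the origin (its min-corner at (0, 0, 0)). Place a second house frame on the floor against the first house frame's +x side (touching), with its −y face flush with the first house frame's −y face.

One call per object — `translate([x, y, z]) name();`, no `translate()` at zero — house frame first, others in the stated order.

house_frame();
translate([2440, 0, 0]) house_frame_2();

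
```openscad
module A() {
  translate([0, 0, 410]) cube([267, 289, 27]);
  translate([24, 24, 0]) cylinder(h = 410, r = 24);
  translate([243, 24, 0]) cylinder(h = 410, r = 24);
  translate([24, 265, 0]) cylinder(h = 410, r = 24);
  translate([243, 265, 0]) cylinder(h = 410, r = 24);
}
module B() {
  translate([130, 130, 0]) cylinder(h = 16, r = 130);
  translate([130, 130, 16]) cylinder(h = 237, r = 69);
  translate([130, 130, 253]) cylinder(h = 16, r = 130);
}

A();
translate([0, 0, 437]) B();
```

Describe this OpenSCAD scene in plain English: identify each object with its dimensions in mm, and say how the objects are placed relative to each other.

A is a four-legged stool. The seat is a 267×289×27 mm slab whose top surface is at z = 437 mm; four round legs, each 48 mm in diameter, run from the floor (z = 0) to the underside of the seat, each leg's axis is inset half a diameter from the nearest pair of seat edges (so the leg's bounding box is flush with the corner).

B is a spool: two coaxial disc flanges of radius 130 mm and thickness 16 mm, joined by a core cylinder of radius 69 mm and height 237 mm. The lower flange rests on z = 0 and the three cylinders share a vertical axis.

The spool is on top of the stool.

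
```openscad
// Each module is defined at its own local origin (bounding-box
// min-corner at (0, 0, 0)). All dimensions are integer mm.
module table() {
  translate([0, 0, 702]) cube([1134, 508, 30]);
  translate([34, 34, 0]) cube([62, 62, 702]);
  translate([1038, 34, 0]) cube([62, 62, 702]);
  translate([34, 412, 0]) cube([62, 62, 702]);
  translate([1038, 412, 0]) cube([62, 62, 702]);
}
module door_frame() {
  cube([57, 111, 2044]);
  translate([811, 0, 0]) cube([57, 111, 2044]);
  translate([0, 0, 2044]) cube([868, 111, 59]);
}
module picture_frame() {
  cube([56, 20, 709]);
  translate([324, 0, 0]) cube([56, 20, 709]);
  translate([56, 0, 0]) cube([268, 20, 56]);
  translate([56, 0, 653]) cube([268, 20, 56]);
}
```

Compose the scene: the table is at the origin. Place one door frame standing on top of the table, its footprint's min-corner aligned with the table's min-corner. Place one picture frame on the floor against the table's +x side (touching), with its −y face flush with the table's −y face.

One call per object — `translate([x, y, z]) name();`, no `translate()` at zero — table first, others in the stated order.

table();
translate([0, 0, 732]) door_frame();
translate([1134, 0, 0]) picture_frame();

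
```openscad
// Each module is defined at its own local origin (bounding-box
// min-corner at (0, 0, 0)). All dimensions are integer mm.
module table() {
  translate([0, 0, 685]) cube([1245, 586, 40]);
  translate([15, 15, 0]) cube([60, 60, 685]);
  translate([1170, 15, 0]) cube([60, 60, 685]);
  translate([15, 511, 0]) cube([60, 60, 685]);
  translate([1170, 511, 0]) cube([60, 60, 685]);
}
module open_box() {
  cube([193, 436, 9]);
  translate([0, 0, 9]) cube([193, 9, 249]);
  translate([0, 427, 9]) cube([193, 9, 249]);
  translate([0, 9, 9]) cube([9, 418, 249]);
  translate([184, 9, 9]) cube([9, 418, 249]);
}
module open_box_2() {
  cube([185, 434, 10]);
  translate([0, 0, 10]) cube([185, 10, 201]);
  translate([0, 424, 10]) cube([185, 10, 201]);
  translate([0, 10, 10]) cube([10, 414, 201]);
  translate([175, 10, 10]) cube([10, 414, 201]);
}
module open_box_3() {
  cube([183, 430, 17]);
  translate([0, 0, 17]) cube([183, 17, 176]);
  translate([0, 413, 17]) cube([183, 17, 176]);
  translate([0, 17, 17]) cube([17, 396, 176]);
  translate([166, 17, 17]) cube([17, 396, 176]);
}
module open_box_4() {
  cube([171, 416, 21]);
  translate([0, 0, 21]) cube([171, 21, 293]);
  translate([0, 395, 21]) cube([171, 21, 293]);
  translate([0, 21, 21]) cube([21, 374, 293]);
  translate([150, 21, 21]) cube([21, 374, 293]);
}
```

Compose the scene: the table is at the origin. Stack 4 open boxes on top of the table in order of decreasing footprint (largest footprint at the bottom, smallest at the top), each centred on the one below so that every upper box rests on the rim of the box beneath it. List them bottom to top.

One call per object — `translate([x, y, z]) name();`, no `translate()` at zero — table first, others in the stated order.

table();
translate([526, 75, 725]) open_box();
translate([530, 76, 983]) open_box_2();
translate([531, 78, 1194]) open_box_3();
translate([537, 85, 1387]) open_box_4();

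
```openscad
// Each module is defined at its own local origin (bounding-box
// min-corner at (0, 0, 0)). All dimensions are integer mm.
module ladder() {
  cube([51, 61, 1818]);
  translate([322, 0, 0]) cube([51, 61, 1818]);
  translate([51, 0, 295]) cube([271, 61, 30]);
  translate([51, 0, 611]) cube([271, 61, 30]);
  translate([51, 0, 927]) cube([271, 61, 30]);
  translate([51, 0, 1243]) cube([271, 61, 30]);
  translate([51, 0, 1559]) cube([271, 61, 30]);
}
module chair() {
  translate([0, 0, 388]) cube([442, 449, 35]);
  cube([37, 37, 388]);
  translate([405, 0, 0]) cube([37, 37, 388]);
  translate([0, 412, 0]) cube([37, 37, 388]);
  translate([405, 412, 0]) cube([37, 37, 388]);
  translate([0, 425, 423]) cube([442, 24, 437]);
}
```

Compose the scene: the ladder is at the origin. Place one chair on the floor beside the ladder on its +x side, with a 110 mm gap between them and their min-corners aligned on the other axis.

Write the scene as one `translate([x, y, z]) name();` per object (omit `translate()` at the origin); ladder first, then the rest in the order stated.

ladder();
translate([483, 0, 0]) chair();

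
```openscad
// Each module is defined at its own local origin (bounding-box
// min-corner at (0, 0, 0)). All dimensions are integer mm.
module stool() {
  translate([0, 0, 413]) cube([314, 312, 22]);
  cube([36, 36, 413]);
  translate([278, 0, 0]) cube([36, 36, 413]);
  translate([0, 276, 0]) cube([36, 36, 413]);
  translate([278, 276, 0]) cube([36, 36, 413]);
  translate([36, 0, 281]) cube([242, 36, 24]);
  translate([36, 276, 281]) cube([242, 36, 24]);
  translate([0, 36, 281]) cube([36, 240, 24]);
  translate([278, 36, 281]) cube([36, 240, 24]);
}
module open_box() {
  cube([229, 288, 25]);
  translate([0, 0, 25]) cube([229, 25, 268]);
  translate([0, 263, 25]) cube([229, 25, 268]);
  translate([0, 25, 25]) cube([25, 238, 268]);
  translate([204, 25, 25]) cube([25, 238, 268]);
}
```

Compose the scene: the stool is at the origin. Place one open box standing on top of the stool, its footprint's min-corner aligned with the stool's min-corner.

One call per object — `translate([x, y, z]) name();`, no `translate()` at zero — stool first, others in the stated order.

stool();
translate([0, 0, 435]) open_box();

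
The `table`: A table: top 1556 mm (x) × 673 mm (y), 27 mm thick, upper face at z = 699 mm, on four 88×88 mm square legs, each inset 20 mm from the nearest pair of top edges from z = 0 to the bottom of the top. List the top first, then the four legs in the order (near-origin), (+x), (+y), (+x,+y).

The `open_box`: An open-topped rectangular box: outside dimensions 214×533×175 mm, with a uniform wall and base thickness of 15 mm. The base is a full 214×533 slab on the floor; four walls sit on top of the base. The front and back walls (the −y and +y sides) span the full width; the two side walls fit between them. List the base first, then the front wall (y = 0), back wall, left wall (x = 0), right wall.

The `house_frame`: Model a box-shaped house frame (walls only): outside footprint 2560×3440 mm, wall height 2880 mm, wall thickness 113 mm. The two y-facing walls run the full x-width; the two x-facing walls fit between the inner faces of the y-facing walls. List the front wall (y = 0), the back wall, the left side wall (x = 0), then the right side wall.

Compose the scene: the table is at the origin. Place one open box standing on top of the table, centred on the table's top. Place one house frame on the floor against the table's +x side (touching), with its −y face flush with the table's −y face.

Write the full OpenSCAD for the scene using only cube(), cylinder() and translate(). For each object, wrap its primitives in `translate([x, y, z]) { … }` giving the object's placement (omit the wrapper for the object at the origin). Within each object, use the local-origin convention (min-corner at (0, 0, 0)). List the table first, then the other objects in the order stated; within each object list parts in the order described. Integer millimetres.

translate([0, 0, 672]) cube([1556, 673, 27]);
translate([20, 20, 0]) cube([88, 88, 672]);
translate([1448, 20, 0]) cube([88, 88, 672]);
translate([20, 565, 0]) cube([88, 88, 672]);
translate([1448, 565, 0]) cube([88, 88, 672]);
translate([671, 70, 699]) {
  cube([214, 533, 15]);
  translate([0, 0, 15]) cube([214, 15, 160]);
  translate([0, 518, 15]) cube([214, 15, 160]);
  translate([0, 15, 15]) cube([15, 503, 160]);
  translate([199, 15, 15]) cube([15, 503, 160]);
}
translate([1556, 0, 0]) {
  cube([2560, 113, 2880]);
  translate([0, 3327, 0]) cube([2560, 113, 2880]);
  translate([0, 113, 0]) cube([113, 3214, 2880]);
  translate([2447, 113, 0]) cube([113, 3214, 2880]);
}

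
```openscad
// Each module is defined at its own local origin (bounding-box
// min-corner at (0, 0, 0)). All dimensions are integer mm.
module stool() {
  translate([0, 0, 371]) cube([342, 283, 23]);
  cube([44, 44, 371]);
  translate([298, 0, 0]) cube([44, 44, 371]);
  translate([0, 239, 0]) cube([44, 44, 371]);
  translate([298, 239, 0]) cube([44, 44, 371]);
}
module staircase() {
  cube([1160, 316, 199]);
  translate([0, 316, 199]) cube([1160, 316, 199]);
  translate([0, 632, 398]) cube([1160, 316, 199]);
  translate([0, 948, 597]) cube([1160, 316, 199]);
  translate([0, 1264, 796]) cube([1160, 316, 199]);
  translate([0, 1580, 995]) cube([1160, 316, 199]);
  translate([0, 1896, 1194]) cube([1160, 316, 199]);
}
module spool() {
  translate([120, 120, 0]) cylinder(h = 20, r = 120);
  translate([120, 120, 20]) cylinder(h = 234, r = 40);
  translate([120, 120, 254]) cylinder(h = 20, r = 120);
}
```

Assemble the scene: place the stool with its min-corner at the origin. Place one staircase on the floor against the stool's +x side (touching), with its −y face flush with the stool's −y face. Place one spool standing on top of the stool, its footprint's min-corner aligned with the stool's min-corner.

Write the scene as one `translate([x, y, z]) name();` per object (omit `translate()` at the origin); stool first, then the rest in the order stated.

stool();
translate([342, 0, 0]) staircase();
translate([0, 0, 394]) spool();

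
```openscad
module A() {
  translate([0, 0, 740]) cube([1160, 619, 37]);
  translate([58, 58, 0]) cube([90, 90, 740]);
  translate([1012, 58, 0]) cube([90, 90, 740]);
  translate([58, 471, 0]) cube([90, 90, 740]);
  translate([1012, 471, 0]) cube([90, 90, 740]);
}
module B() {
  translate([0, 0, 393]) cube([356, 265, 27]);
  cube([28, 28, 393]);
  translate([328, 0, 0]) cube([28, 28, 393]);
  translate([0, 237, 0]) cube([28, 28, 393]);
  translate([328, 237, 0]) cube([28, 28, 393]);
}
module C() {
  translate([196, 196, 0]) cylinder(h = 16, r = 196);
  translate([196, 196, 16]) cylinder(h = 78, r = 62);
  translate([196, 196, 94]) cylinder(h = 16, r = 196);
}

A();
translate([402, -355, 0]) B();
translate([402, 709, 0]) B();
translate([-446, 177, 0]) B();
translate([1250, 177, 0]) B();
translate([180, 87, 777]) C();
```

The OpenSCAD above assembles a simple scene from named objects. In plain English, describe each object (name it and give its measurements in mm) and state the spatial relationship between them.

A is a table with a 1160×619 mm rectangular top, 37 mm thick, top surface at z = 777 mm, supported by four 90×90 mm square legs, each inset 58 mm from the nearest pair of top edges, running from the floor.

B is a simple wooden stool: a rectangular seat 356 mm (x) by 265 mm (y), 27 mm thick, top face at z = 420 mm, on four square legs, each 28×28 mm in cross-section. The legs rest on z = 0, each flush with a corner of the seat.

C is a spool: two coaxial disc flanges of radius 196 mm and thickness 16 mm, joined by a core cylinder of radius 62 mm and height 78 mm. The lower flange rests on z = 0 and the three cylinders share a vertical axis.

Four stools sit around the table at the −y, +y, −x, +x sides. The spool is on top of the table.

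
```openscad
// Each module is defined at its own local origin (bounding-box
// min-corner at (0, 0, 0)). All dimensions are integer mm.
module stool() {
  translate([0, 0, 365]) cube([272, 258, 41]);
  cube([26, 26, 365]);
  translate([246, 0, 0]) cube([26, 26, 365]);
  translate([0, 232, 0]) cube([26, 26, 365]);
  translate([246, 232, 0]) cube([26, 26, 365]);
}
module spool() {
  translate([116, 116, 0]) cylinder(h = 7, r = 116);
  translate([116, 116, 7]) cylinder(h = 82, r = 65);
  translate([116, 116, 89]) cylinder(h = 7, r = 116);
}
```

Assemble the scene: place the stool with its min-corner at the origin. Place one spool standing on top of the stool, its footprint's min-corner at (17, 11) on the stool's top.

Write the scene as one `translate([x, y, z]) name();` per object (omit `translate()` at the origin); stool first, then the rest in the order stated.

stool();
translate([17, 11, 406]) spool();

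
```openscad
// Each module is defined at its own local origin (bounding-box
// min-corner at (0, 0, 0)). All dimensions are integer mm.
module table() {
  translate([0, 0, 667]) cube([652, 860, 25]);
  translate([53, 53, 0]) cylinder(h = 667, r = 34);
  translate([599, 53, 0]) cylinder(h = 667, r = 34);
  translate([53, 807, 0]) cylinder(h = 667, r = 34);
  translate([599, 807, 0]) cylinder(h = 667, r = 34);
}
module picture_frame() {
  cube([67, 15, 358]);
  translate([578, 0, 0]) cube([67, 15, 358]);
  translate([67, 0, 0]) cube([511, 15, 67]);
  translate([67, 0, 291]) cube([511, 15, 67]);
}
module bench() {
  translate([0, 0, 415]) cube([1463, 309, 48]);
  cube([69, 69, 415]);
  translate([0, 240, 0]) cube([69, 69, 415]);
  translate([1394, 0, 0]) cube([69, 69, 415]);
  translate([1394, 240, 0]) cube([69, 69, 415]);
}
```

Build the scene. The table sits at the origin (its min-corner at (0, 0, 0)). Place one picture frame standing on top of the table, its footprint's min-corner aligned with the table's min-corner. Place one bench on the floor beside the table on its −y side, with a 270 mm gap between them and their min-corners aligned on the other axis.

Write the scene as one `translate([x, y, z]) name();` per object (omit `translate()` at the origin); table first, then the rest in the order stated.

table();
translate([0, 0, 692]) picture_frame();
translate([0, -579, 0]) bench();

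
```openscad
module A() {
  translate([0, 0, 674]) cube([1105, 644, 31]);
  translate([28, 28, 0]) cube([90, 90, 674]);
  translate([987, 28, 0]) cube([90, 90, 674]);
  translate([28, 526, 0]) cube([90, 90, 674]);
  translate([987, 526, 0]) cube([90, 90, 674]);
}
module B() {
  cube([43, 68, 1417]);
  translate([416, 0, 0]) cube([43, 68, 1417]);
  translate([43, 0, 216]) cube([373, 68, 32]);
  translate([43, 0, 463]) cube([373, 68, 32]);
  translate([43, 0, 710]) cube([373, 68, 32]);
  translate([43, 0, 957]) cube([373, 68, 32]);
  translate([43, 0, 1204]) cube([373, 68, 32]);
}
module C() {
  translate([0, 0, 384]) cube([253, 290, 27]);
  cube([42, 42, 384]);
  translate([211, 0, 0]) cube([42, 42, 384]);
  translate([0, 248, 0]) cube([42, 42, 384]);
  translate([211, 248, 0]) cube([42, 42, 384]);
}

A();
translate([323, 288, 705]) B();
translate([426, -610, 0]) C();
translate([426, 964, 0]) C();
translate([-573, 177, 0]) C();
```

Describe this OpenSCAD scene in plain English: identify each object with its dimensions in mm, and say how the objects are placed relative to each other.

A is a table with a 1105×644 mm rectangular top, 31 mm thick, top surface at z = 705 mm, supported by four 90×90 mm square legs, each inset 28 mm from the nearest pair of top edges, running from the floor.

B is a straight ladder. Two 43×68 mm vertical rails, 1417 mm tall, stand 459 mm apart (outside-to-outside) with their front faces coplanar on the −y side. 5 rungs, each 68 mm deep and 32 mm tall, span between the inner faces of the rails, front faces flush with the rails. The lowest rung's underside is at z = 216 mm and rungs are spaced 247 mm apart (underside to underside).

C is a four-legged stool. The seat is 253×290 mm, 27 mm thick, top at z = 411 mm. It stands on four square legs, each 42×42 mm in cross-section, from z = 0 to the seat underside, each flush with a corner of the seat.

The ladder is on top of the table, centred. Three stools sit around the table at the −y, +y, −x sides.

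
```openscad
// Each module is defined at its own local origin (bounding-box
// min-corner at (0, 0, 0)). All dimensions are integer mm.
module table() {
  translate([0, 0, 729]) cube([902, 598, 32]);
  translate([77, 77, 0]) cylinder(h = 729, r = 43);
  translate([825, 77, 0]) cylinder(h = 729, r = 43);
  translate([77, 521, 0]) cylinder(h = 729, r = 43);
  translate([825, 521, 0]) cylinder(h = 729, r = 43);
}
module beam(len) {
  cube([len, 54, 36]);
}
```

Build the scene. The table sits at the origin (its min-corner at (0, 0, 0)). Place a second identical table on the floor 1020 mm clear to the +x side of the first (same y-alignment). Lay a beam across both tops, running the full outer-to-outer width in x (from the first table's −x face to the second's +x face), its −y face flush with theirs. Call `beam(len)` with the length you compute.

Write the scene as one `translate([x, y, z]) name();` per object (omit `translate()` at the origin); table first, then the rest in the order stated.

table();
translate([1922, 0, 0]) table();
translate([0, 0, 761]) beam(2824);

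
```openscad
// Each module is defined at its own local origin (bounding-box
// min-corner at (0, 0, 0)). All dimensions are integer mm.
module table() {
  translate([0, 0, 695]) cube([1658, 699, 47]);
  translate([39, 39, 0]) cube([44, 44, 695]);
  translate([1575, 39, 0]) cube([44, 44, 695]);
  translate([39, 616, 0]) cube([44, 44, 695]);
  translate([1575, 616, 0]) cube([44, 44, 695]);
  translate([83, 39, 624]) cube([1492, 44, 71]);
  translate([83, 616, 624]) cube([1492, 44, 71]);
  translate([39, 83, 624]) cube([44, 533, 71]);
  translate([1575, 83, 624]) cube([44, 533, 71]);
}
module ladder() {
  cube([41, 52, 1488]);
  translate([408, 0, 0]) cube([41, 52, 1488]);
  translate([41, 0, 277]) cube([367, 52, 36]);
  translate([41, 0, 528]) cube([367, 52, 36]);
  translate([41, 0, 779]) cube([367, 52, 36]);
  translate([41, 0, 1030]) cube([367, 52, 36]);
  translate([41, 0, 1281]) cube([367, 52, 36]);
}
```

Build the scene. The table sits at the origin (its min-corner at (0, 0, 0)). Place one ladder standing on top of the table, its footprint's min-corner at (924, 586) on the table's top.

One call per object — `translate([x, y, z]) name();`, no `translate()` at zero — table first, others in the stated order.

table();
translate([924, 586, 742]) ladder();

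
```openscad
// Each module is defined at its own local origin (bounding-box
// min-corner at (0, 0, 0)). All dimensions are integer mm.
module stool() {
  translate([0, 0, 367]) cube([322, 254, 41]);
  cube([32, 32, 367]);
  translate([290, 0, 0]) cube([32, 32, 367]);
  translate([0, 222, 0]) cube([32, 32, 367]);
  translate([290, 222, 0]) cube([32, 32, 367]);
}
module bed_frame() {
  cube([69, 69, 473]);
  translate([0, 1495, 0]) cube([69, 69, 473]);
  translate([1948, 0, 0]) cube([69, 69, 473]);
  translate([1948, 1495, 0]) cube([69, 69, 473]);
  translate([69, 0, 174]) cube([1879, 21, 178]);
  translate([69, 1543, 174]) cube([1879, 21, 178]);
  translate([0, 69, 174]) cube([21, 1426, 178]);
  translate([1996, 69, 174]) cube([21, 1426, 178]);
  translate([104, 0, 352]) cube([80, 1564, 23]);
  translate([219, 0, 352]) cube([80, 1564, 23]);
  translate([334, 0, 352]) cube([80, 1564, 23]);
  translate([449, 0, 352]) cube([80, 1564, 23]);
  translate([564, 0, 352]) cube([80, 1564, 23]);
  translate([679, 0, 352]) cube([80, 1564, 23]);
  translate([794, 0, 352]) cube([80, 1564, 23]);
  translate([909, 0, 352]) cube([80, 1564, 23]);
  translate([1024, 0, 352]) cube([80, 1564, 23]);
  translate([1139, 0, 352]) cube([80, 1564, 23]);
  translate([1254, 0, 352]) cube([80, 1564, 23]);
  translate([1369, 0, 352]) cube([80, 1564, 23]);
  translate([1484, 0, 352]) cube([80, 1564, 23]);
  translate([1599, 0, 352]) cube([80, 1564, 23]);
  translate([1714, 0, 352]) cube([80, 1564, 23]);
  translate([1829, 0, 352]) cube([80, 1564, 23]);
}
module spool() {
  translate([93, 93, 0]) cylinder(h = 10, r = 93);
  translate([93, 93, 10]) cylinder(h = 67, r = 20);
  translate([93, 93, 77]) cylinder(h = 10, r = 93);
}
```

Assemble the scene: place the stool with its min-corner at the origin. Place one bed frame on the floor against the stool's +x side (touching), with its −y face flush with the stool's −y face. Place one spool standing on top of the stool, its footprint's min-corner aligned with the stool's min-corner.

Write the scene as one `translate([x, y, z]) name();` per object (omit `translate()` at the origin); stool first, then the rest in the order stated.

stool();
translate([322, 0, 0]) bed_frame();
translate([0, 0, 408]) spool();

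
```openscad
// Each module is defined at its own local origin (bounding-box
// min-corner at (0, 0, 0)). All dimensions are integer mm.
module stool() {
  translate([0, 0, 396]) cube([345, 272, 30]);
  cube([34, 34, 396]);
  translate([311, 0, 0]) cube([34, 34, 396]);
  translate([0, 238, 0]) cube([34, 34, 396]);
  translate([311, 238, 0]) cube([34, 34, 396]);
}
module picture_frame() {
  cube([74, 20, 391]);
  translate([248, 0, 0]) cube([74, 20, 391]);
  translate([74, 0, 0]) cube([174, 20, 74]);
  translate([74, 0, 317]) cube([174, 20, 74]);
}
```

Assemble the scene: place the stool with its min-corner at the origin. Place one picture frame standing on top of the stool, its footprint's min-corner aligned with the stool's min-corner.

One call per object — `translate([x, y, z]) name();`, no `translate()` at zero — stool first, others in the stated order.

stool();
translate([0, 0, 426]) picture_frame();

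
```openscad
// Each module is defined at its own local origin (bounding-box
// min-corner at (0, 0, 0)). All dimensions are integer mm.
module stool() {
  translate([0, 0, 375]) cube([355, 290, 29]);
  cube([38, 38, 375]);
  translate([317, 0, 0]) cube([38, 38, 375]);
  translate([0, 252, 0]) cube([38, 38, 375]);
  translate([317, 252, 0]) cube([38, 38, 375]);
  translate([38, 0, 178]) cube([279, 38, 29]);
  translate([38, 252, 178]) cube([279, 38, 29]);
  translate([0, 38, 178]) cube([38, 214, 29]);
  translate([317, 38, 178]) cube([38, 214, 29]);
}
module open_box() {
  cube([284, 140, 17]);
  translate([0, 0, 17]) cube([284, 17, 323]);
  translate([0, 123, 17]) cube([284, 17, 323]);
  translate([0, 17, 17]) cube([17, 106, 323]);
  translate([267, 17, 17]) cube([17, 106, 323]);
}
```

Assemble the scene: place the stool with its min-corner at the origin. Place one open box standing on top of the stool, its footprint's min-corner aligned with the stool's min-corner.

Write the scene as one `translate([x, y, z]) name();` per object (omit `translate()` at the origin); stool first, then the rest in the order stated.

stool();
translate([0, 0, 404]) open_box();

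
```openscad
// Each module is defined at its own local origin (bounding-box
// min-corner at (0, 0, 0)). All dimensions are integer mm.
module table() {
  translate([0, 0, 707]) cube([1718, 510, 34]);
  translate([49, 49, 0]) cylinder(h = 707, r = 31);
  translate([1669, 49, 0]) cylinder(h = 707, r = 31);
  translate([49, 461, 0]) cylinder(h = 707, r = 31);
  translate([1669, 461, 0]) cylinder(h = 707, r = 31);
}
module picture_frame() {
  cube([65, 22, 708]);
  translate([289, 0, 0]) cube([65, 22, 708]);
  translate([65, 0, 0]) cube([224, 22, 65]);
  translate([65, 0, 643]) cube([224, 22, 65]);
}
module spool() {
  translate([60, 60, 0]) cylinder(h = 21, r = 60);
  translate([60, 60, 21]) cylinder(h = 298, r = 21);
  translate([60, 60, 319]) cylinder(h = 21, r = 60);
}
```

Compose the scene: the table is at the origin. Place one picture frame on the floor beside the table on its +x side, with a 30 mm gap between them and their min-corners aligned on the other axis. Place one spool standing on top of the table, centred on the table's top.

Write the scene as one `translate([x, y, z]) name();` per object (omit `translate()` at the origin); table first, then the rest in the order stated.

table();
translate([1748, 0, 0]) picture_frame();
translate([799, 195, 741]) spool();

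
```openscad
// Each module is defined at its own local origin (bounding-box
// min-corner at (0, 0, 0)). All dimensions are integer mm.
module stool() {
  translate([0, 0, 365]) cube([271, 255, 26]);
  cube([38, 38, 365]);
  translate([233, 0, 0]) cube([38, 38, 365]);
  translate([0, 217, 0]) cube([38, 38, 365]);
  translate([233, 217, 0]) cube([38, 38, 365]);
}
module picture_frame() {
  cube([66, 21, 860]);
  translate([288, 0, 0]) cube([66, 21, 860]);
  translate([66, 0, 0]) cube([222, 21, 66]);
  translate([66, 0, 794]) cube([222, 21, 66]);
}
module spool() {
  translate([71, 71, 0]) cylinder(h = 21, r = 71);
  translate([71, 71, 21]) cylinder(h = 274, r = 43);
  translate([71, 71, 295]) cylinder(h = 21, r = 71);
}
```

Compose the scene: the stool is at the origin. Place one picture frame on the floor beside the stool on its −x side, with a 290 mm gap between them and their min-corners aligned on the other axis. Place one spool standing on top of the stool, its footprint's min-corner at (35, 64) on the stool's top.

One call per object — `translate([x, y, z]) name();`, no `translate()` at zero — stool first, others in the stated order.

stool();
translate([-644, 0, 0]) picture_frame();
translate([35, 64, 391]) spool();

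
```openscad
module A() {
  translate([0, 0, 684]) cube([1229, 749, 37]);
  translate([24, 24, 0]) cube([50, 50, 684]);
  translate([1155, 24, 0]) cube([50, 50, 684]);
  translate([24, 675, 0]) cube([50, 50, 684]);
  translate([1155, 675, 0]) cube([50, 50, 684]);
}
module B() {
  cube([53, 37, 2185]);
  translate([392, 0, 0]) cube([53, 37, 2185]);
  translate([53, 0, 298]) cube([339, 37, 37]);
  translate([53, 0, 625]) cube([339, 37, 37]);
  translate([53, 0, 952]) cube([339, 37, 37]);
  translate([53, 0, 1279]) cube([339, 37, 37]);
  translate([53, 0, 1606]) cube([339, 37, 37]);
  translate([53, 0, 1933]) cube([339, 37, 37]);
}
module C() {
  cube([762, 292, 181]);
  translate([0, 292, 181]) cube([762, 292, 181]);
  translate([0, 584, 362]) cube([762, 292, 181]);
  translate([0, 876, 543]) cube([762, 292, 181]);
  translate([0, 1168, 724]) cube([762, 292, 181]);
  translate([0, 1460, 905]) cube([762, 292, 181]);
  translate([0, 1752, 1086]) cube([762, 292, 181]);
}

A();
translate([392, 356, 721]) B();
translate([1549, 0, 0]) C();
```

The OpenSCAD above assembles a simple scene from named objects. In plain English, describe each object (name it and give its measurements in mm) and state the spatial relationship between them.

A is a rectangular dining table. The top is 1229×749×37 mm with its upper surface at z = 721 mm. It stands on four 50×50 mm square legs, each inset 24 mm from the nearest pair of top edges, running from the floor to the underside of the top.

B is a wooden ladder with two side rails of 53×37 mm section and 2185 mm height, set 445 mm apart overall. Between them run 6 rectangular rungs (37 mm deep, 37 mm thick), front faces flush with the rails' −y face. The bottom of the first rung is 298 mm above the floor and each subsequent rung is 327 mm higher than the one below.

C is a run of 7 identical solid stair steps. Each tread is 762×292 mm and each step block is 181 mm high. Step 1 rests on the floor; step k is offset from step 1 by (k−1)×292 mm in y and (k−1)×181 mm in z.

The ladder is on top of the table, centred. The staircase is on the floor beside the table on its +x side.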